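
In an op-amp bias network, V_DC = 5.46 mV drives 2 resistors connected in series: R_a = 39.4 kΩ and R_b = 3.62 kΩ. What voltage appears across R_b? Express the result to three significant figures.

ΣR = 39.4 + 3.62 = 43.02 kΩ.
Voltage divider: V = V_DC · (3.620 / 43.02) = 5.46 × 0.08415 = 0.4594 mV.

V ≈ 0.459 mV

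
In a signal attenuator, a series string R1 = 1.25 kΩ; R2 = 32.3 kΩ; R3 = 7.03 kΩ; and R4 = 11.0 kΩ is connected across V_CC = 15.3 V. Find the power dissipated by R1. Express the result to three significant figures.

P ≈ 0.110 mW

ΣR = 51.58 kΩ → I = 15.3/51.58 = 0.2966 mA.
V(R1) = I·R = 0.3708 V; P = V·I = 0.3708 × 0.2966 = 0.1100 mW.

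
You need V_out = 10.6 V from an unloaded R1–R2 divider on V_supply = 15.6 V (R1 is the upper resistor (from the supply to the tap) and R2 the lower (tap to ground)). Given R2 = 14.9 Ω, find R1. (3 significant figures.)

V_out/V_supply = R2/(R1+R2) = 0.6795.
So R1 = R2 · (V_supply/V_out − 1) = 14.9 × (15.6/10.6 − 1) = 14.9 × 0.4717 = 7.028 Ω.

R1 ≈ 7.03 Ω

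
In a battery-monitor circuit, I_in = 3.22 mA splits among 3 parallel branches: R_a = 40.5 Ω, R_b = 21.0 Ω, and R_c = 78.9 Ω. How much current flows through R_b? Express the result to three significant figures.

ΣG = 1/40.5 + 1/21.0 + 1/78.9 = 0.08498.
R_b takes the fraction G_k/ΣG = 0.04762/0.08498 = 0.5603, so I = 3.22 × 0.5603 = 1.804 mA.

I ≈ 1.80 mA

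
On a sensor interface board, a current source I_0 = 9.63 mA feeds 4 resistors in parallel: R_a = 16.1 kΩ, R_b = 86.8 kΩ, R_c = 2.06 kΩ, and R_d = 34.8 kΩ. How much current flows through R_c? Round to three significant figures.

I ≈ 7.95 mA

Conductances: ΣG = 1/16.1 + 1/86.8 + 1/2.06 + 1/34.8 = 0.5878 (1/kΩ).
Current divider: I(R_c) = I_0 · G_k/ΣG = 9.63 × (0.4854/0.5878) = 9.63 × 0.8258 = 7.953 mA.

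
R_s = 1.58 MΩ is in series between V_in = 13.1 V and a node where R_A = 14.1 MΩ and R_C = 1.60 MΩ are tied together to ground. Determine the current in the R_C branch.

Equivalent of the parallel group: R_p = 1.437 MΩ.
Node voltage V_A = V_in · R_p/(R_s + R_p) = 13.1 × 0.4763 = 6.239 V.
Branch current I = V_A/R_C = 6.239/1.60 = 3.900 µA.
(Check via current divider: I_total = 4.342 µA; share G_k/ΣG = 0.8981 → same result.)

I ≈ 3.90 µA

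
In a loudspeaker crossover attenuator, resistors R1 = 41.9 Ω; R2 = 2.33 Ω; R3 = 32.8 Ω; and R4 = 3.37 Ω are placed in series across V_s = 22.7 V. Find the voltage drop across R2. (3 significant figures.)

V ≈ 0.658 V

ΣR = 41.9 + 2.33 + 32.8 + 3.37 = 80.40 Ω.
Voltage divider: V = V_s · (2.330 / 80.40) = 22.7 × 0.02898 = 0.6578 V.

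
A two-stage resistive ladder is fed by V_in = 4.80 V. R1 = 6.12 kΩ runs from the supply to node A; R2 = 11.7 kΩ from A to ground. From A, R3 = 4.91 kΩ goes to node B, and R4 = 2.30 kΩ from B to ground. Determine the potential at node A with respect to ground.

Node A sees R2 in parallel with the series input of stage 2, R3 + R4 = 7.210 kΩ.
R2 ‖ (R3+R4) = 4.461 kΩ.
So V_A = 4.80 × 0.4216 = 2.024 V.

V_A ≈ 2.02 V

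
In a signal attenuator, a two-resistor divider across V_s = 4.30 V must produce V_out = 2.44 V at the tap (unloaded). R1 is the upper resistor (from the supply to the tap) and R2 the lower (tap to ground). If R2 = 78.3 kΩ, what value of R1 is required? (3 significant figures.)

R1 ≈ 59.7 kΩ

Required fraction k = V_out/V_s = 0.5674.
So R1 = R2 · (V_s/V_out − 1) = 78.3 × (4.30/2.44 − 1) = 78.3 × 0.7623 = 59.69 kΩ.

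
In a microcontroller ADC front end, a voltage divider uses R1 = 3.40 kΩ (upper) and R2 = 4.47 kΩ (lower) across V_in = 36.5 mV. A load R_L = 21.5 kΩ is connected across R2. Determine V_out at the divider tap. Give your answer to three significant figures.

R2 ‖ R_L = (4.47 × 21.5)/(4.47 + 21.5) = 3.701 kΩ.
Now apply the divider: V_out = 36.5 × 0.5212 = 19.02 mV.
(Unloaded it would be 20.7 mV; the load pulls it down.)

V_out ≈ 19.0 mV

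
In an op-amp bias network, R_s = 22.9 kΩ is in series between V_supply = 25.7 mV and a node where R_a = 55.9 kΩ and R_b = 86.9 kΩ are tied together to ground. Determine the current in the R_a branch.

Parallel bank: R_p = 1/(1/55.9 + 1/86.9) = 34.02 kΩ.
V_A by voltage divider: V_A = 25.7 × 34.02/(22.9 + 34.02) = 15.36 mV.
Branch current I = V_A/R_a = 15.36/55.9 = 0.2748 µA.

I ≈ 0.275 µA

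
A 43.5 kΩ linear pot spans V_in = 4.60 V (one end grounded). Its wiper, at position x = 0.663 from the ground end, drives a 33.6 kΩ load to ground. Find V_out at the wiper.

The pot divides into 14.66 kΩ above the wiper and 28.84 kΩ below.
(x·R_p) ‖ R_L = 15.52 kΩ.
Then V_out = V_in · 15.52/(14.66 + 15.52) = 2.366 V.

V_out ≈ 2.37 V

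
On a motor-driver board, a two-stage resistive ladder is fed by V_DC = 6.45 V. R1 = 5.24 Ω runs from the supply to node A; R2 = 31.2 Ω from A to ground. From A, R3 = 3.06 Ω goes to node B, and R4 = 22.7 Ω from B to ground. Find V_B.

Looking into the second stage from A: R3 + R4 = 25.76 Ω appears in parallel with R2.
Effective lower resistance at A: R2 ‖ 25.76 = 14.11 Ω.
V_A = 6.45 × 14.11/(5.24 + 14.11) = 4.703 V.
Stage 2 is unloaded, so V_B = V_A · R4/(R3+R4) = 4.703 × 22.7/25.76 = 4.145 V.

V_B ≈ 4.14 V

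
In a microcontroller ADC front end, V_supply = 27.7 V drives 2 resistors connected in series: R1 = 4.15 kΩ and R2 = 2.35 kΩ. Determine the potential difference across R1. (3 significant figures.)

V ≈ 17.7 V

Total series resistance ΣR = 4.15 + 2.35 = 6.500 kΩ.
Voltage divider: V = V_supply · (4.150 / 6.500) = 27.7 × 0.6385 = 17.69 V.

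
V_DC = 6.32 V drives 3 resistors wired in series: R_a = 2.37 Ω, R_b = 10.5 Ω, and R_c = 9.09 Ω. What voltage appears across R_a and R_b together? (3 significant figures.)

V ≈ 3.70 V

Total series resistance ΣR = 2.37 + 10.5 + 9.09 = 21.96 Ω.
R_{R_a..R_b} = 2.37 + 10.5 = 12.87 Ω.
V = V_DC · R/ΣR = 6.32 × 0.5861 = 3.704 V.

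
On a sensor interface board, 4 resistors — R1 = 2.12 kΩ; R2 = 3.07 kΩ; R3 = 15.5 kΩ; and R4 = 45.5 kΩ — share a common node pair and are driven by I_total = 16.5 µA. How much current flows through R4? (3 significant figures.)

I ≈ 0.410 µA

ΣG = 1/2.12 + 1/3.07 + 1/15.5 + 1/45.5 = 0.8839.
R4 takes the fraction G_k/ΣG = 0.02198/0.8839 = 0.02486, so I = 16.5 × 0.02486 = 0.4103 µA.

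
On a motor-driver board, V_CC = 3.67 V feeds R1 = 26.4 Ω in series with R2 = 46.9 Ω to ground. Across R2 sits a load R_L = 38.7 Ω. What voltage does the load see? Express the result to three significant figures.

V_out ≈ 1.63 V

The load sits in parallel with R2, giving an effective lower resistance R2' = R2·R_L/(R2+R_L) = 21.20 Ω.
Voltage divider with the loaded lower leg: V_out = 3.67 × 21.20/(26.4 + 21.20) = 3.67 × 0.4454 = 1.635 V.
(Unloaded it would be 2.35 V; the load pulls it down.)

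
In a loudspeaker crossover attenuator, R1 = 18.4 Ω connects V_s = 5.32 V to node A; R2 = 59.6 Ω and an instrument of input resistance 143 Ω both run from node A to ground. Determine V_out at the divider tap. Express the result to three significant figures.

First combine the lower leg with the load: R2 ‖ R_L = 42.07 Ω.
Now apply the divider: V_out = 5.32 × 0.6957 = 3.701 V.

V_out ≈ 3.70 V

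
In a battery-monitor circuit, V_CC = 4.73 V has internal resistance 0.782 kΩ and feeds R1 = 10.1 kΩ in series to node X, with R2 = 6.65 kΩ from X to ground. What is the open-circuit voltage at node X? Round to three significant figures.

V_th ≈ 1.79 V

R1' = 0.782 + 10.1 = 10.88 kΩ (source resistance + R1).
Open-circuit (no load on X): V_th = V_CC · R2/(R1' + R2) = 4.73 × 6.65/(10.88 + 6.65) = 1.794 V.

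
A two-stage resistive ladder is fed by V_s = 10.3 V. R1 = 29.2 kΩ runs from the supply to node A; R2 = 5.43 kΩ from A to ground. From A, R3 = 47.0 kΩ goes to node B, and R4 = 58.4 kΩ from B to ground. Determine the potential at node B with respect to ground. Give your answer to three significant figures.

V_B ≈ 0.858 V

Looking into the second stage from A: R3 + R4 = 105.4 kΩ appears in parallel with R2.
Effective lower resistance at A: R2 ‖ 105.4 = 5.164 kΩ.
So V_A = 10.3 × 0.1503 = 1.548 V.
Then the unloaded second divider: V_B = V_A × R4/(R3+R4) = 1.548 × 0.5541 = 0.8576 V.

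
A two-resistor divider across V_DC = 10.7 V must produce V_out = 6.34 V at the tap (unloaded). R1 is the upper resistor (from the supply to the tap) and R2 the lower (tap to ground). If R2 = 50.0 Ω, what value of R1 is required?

The divider ratio is R2/(R1+R2) = 6.34/10.7 = 0.5925.
So R1 = R2 · (V_DC/V_out − 1) = 50.0 × (10.7/6.34 − 1) = 50.0 × 0.6877 = 34.38 Ω.

R1 ≈ 34.4 Ω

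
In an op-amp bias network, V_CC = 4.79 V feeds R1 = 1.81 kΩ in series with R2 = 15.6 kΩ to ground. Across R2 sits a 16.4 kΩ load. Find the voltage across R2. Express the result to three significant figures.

V_out ≈ 3.91 V

The load sits in parallel with R2, giving an effective lower resistance R2' = R2·R_L/(R2+R_L) = 7.995 kΩ.
Now apply the divider: V_out = 4.79 × 0.8154 = 3.906 V.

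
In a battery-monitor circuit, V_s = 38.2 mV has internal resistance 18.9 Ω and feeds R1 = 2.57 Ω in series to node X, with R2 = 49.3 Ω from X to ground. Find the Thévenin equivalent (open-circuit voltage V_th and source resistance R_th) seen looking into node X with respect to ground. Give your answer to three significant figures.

R1' = 18.9 + 2.57 = 21.47 Ω (source resistance + R1).
With X open, the divider is unloaded: V_th = 38.2 × 49.3/70.77 = 26.61 mV.
Looking into X with the source shorted: R_th = R1'·R2/(R1'+R2) = 21.47 × 49.3/70.77 = 14.96 Ω.

V_th ≈ 26.6 mV, R_th ≈ 15.0 Ω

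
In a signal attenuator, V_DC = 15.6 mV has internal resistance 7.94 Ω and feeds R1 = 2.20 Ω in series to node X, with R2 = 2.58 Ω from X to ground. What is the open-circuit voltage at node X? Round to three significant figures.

V_th ≈ 3.16 mV

R1' = 7.94 + 2.20 = 10.14 Ω (source resistance + R1).
With X open, the divider is unloaded: V_th = 15.6 × 2.58/12.72 = 3.164 mV.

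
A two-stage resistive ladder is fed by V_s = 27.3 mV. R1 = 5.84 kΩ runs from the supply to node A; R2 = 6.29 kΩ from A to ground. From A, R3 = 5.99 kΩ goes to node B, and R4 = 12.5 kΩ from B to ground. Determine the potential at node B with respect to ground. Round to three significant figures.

V_B ≈ 8.22 mV

Node A sees R2 in parallel with the series input of stage 2, R3 + R4 = 18.49 kΩ.
Effective lower resistance at A: R2 ‖ 18.49 = 4.693 kΩ.
First divider: V_A = V_s · 4.693/(5.84 + 4.693) = 12.16 mV.
Stage 2 is unloaded, so V_B = V_A · R4/(R3+R4) = 12.16 × 12.5/18.49 = 8.223 mV.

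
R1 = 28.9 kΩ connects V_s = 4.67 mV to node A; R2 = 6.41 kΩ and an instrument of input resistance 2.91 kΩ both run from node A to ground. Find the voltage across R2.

V_out ≈ 0.302 mV

R2 ‖ R_L = (6.41 × 2.91)/(6.41 + 2.91) = 2.001 kΩ.
Then V_out = V_s · R2'/(R1 + R2') = 4.67 × 2.001/30.90 = 0.3025 mV.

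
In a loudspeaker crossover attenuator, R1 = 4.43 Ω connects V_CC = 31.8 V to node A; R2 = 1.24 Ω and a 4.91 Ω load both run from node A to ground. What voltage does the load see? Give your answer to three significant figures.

R2 ‖ R_L = (1.24 × 4.91)/(1.24 + 4.91) = 0.9900 Ω.
Now apply the divider: V_out = 31.8 × 0.1827 = 5.808 V.

V_out ≈ 5.81 V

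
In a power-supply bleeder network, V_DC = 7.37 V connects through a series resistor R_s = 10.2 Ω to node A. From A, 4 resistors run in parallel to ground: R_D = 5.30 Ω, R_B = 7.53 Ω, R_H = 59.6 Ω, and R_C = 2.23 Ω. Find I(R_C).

Equivalent of the parallel group: R_p = 1.271 Ω.
V_A by voltage divider: V_A = 7.37 × 1.271/(10.2 + 1.271) = 0.8167 V.
Branch current I = V_A/R_C = 0.8167/2.23 = 0.3662 A.

I ≈ 0.366 A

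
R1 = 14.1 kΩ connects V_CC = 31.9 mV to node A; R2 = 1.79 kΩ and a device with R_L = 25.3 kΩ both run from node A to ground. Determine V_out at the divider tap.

V_out ≈ 3.38 mV

The load sits in parallel with R2, giving an effective lower resistance R2' = R2·R_L/(R2+R_L) = 1.672 kΩ.
Now apply the divider: V_out = 31.9 × 0.1060 = 3.381 mV.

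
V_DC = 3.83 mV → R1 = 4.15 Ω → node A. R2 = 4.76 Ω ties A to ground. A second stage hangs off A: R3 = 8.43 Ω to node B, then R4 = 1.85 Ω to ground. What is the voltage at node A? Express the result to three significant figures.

Node A sees R2 in parallel with the series input of stage 2, R3 + R4 = 10.28 Ω.
Effective lower resistance at A: R2 ‖ 10.28 = 3.254 Ω.
First divider: V_A = V_DC · 3.254/(4.15 + 3.254) = 1.683 mV.

V_A ≈ 1.68 mV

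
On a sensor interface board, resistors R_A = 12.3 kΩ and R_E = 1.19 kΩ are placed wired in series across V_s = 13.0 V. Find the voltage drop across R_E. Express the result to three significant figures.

Total series resistance ΣR = 12.3 + 1.19 = 13.49 kΩ.
Voltage divider: V = V_s · (1.190 / 13.49) = 13.0 × 0.08821 = 1.147 V.

V ≈ 1.15 V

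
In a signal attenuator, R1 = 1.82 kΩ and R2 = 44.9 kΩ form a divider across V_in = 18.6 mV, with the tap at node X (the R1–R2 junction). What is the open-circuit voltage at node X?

V_th ≈ 17.9 mV

With X open, the divider is unloaded: V_th = 18.6 × 44.9/46.72 = 17.88 mV.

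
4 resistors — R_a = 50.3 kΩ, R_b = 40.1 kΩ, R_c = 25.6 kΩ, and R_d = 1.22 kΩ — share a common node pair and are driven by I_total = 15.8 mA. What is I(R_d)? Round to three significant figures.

I ≈ 14.3 mA

Conductances: ΣG = 1/50.3 + 1/40.1 + 1/25.6 + 1/1.22 = 0.9036 (1/kΩ).
By the current-divider rule, I = I_total · G_k/ΣG = 15.8 × 0.9072 = 14.33 mA.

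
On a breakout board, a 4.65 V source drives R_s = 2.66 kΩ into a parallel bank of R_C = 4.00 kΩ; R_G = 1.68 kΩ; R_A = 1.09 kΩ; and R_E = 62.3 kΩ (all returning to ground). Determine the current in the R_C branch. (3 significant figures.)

I ≈ 0.203 mA

Equivalent of the parallel group: R_p = 0.5622 kΩ.
V_A by voltage divider: V_A = 4.65 × 0.5622/(2.66 + 0.5622) = 0.8113 V.
I(R_C) = V_A / R_C = 0.8113/4.00 = 0.2028 mA.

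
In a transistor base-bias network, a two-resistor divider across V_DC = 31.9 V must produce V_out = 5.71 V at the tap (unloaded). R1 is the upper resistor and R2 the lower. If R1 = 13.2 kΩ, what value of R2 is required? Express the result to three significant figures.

R2 ≈ 2.88 kΩ

The divider ratio is R2/(R1+R2) = 5.71/31.9 = 0.1790.
R2 = R1 · 0.1790/(1 − 0.1790) = 2.878 kΩ.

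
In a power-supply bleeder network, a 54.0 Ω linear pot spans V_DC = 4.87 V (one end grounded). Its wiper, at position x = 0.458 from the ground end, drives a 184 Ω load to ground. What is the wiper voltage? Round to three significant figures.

V_out ≈ 2.08 V

Split the track: R_lower = x·R_p = 24.73 Ω, R_upper = (1−x)·R_p = 29.27 Ω.
R_L loads the lower segment: effective lower R = 21.80 Ω.
Loaded-divider output: V_out = 4.87 × 0.4269 = 2.079 V.
(Unloaded: V_out = x·V_DC = 2.23 V.)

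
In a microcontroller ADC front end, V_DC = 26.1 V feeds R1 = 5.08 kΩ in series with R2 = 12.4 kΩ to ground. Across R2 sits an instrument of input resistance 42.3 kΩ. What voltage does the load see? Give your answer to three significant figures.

The load sits in parallel with R2, giving an effective lower resistance R2' = R2·R_L/(R2+R_L) = 9.589 kΩ.
Then V_out = V_DC · R2'/(R1 + R2') = 26.1 × 9.589/14.67 = 17.06 V.

V_out ≈ 17.1 V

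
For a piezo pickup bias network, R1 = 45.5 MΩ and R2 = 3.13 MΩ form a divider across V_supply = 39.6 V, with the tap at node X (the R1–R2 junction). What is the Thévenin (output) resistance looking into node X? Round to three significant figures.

R_th ≈ 2.93 MΩ

Zeroing V_supply shorts the top of R1 to ground, so R_th = R1 ‖ R2 = 2.929 MΩ.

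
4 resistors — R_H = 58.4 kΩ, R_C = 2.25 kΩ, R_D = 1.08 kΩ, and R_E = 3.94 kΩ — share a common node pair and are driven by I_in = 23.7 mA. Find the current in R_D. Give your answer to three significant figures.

I ≈ 13.4 mA

Total conductance ΣG = 1/58.4 + 1/2.25 + 1/1.08 + 1/3.94 = 1.641 (units of 1/kΩ).
R_D takes the fraction G_k/ΣG = 0.9259/1.641 = 0.5641, so I = 23.7 × 0.5641 = 13.37 mA.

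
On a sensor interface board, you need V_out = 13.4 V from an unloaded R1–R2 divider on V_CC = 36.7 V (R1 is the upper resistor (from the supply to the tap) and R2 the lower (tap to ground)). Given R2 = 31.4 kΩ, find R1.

R1 ≈ 54.6 kΩ

Required fraction k = V_out/V_CC = 0.3651.
So R1 = R2 · (V_CC/V_out − 1) = 31.4 × (36.7/13.4 − 1) = 31.4 × 1.739 = 54.60 kΩ.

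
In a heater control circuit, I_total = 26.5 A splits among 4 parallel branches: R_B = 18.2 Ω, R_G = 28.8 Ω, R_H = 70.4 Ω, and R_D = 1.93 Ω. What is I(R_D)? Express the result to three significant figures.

Total conductance ΣG = 1/18.2 + 1/28.8 + 1/70.4 + 1/1.93 = 0.6220 (units of 1/Ω).
R_D takes the fraction G_k/ΣG = 0.5181/0.6220 = 0.8330, so I = 26.5 × 0.8330 = 22.07 A.

I ≈ 22.1 A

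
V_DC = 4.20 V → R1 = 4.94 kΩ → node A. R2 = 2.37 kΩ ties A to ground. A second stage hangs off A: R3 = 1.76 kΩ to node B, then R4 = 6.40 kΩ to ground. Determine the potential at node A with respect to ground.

Looking into the second stage from A: R3 + R4 = 8.160 kΩ appears in parallel with R2.
R2 ‖ (R3+R4) = 1.837 kΩ.
V_A = 4.20 × 1.837/(4.94 + 1.837) = 1.138 V.

V_A ≈ 1.14 V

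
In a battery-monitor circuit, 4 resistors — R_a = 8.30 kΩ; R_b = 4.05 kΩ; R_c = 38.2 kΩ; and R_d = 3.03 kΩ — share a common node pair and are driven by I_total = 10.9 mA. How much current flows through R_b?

Total conductance ΣG = 1/8.30 + 1/4.05 + 1/38.2 + 1/3.03 = 0.7236 (units of 1/kΩ).
R_b takes the fraction G_k/ΣG = 0.2469/0.7236 = 0.3412, so I = 10.9 × 0.3412 = 3.719 mA.

I ≈ 3.72 mA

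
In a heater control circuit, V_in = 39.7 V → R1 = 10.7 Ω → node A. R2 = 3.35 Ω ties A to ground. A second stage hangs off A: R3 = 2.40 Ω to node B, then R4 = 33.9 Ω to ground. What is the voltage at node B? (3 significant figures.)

V_B ≈ 8.26 V

The second stage (R3 + R4 = 36.30 Ω) loads node A in parallel with R2.
R2 ‖ (R3+R4) = 3.067 Ω.
V_A = 39.7 × 3.067/(10.7 + 3.067) = 8.844 V.
Then the unloaded second divider: V_B = V_A × R4/(R3+R4) = 8.844 × 0.9339 = 8.259 V.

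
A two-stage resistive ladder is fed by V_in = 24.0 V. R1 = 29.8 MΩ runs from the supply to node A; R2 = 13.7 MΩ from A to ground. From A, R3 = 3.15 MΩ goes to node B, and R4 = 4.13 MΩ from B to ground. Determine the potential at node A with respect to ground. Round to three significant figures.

V_A ≈ 3.30 V

Looking into the second stage from A: R3 + R4 = 7.280 MΩ appears in parallel with R2.
Effective lower resistance at A: R2 ‖ 7.280 = 4.754 MΩ.
V_A = 24.0 × 4.754/(29.8 + 4.754) = 3.302 V.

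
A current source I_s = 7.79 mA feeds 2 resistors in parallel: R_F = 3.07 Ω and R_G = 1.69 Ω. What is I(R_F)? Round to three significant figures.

I ≈ 2.77 mA

For two parallel branches, I_k = I_s · (other R)/(sum of R).
I(R_F) = 7.79 × 1.69/(3.07 + 1.69) = 7.79 × 0.3550 = 2.766 mA.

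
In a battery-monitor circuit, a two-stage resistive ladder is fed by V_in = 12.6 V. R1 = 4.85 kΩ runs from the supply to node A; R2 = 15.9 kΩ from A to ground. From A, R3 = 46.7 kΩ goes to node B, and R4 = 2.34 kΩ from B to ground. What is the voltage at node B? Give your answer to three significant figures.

Node A sees R2 in parallel with the series input of stage 2, R3 + R4 = 49.04 kΩ.
R2 ‖ (R3+R4) = 12.01 kΩ.
V_A = 12.6 × 12.01/(4.85 + 12.01) = 8.975 V.
Stage 2 is unloaded, so V_B = V_A · R4/(R3+R4) = 8.975 × 2.34/49.04 = 0.4282 V.

V_B ≈ 0.428 V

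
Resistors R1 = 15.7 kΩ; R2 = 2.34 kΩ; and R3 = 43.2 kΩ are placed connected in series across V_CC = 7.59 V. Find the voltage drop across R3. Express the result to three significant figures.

Total series resistance ΣR = 15.7 + 2.34 + 43.2 = 61.24 kΩ.
V = V_CC · R/ΣR = 7.59 × 0.7054 = 5.354 V.

V ≈ 5.35 V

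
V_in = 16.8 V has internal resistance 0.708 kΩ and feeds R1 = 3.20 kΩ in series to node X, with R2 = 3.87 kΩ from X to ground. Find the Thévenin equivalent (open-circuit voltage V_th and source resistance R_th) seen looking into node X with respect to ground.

V_th ≈ 8.36 V, R_th ≈ 1.94 kΩ

R1' = 0.708 + 3.20 = 3.908 kΩ (source resistance + R1).
V_th is the unloaded tap voltage: V_in · R2/(R1'+R2) = 16.8 × 0.4976 = 8.359 V.
Zeroing V_in shorts the top of R1' to ground, so R_th = R1' ‖ R2 = 1.944 kΩ.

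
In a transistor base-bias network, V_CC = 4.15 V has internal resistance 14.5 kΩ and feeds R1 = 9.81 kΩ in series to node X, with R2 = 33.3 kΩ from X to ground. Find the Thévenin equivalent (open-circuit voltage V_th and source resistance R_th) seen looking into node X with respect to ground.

V_th ≈ 2.40 V, R_th ≈ 14.1 kΩ

R1' = 14.5 + 9.81 = 24.31 kΩ (source resistance + R1).
With X open, the divider is unloaded: V_th = 4.15 × 33.3/57.61 = 2.399 V.
Zeroing V_CC shorts the top of R1' to ground, so R_th = R1' ‖ R2 = 14.05 kΩ.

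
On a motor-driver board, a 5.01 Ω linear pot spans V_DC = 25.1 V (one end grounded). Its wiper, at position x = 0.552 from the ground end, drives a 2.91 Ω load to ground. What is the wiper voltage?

V_out ≈ 9.72 V

Split the track: R_lower = x·R_p = 2.766 Ω, R_upper = (1−x)·R_p = 2.244 Ω.
Lower segment in parallel with the load: 2.766 ‖ 2.91 = 1.418 Ω.
Loaded-divider output: V_out = 25.1 × 0.3872 = 9.718 V.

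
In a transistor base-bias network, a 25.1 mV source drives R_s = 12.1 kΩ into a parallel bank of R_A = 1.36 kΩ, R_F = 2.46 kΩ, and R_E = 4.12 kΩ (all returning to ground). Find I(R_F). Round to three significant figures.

Combine the parallel branches: R_p = (1/1.36 + 1/2.46 + 1/4.12)⁻¹ = 0.7223 kΩ.
V_A = 25.1 × 0.7223/12.82 = 1.414 mV.
Branch current I = V_A/R_F = 1.414/2.46 = 0.5747 µA.

I ≈ 0.575 µA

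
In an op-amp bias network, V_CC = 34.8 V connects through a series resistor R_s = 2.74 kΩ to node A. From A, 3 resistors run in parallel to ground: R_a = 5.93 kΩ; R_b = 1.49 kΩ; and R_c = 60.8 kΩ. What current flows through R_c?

Combine the parallel branches: R_p = (1/5.93 + 1/1.49 + 1/60.8)⁻¹ = 1.168 kΩ.
V_A = 34.8 × 1.168/3.908 = 10.40 V.
Branch current I = V_A/R_c = 10.40/60.8 = 0.1711 mA.

I ≈ 0.171 mA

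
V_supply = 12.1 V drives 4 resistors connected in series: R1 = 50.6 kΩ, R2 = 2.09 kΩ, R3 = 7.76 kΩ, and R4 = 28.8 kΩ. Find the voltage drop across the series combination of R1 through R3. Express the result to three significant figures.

Series total: ΣR = 50.6 + 2.09 + 7.76 + 28.8 = 89.25 kΩ.
R_{R1..R3} = 50.6 + 2.09 + 7.76 = 60.45 kΩ.
By the voltage-divider rule, V = 12.1 × 60.45/89.25 = 8.195 V.

V ≈ 8.20 V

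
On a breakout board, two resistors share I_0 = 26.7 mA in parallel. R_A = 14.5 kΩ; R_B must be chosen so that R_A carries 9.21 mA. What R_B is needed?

R_B ≈ 7.64 kΩ

In a two-way split, I_A/I_0 = R_B/(R_A + R_B).
9.21/26.7 = R_B/(R_A + R_B) → R_B = R_A · (0.3449)/(1 − 0.3449) = 14.5 × 0.5266 = 7.636 kΩ.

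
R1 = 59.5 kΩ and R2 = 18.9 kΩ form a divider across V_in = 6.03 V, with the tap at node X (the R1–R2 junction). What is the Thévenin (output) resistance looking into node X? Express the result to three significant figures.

R_th ≈ 14.3 kΩ

Looking into X with the source shorted: R_th = R1·R2/(R1+R2) = 59.50 × 18.9/78.40 = 14.34 kΩ.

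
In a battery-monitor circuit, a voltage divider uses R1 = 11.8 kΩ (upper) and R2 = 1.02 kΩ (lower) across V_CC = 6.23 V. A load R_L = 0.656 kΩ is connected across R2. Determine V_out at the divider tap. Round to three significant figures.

The load sits in parallel with R2, giving an effective lower resistance R2' = R2·R_L/(R2+R_L) = 0.3992 kΩ.
Now apply the divider: V_out = 6.23 × 0.03273 = 0.2039 V.
(Unloaded it would be 0.496 V; the load pulls it down.)

V_out ≈ 0.204 V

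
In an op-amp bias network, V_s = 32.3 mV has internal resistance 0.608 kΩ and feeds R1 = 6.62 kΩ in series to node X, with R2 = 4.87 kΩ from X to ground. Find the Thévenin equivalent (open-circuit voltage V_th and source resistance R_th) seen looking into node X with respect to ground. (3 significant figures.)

V_th ≈ 13.0 mV, R_th ≈ 2.91 kΩ

R1' = 0.608 + 6.62 = 7.228 kΩ (source resistance + R1).
V_th is the unloaded tap voltage: V_s · R2/(R1'+R2) = 32.3 × 0.4025 = 13.00 mV.
Zeroing V_s shorts the top of R1' to ground, so R_th = R1' ‖ R2 = 2.910 kΩ.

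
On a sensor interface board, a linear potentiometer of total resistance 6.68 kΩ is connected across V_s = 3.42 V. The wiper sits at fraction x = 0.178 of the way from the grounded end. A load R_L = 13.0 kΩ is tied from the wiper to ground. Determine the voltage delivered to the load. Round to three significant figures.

V_out ≈ 0.566 V

Lower segment x·R_p = 1.189 kΩ; upper segment (1−x)·R_p = 5.491 kΩ.
Lower segment in parallel with the load: 1.189 ‖ 13.0 = 1.089 kΩ.
Then V_out = V_s · 1.089/(5.491 + 1.089) = 0.5662 V.
(Unloaded: V_out = x·V_s = 0.609 V.)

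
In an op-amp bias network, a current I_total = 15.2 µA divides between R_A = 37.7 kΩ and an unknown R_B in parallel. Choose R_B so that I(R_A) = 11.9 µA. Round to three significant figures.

R_B ≈ 136 kΩ

The fraction through R_A equals R_B/(R_A+R_B).
11.9/15.2 = R_B/(R_A + R_B) → R_B = R_A · (0.7829)/(1 − 0.7829) = 37.7 × 3.606 = 135.9 kΩ.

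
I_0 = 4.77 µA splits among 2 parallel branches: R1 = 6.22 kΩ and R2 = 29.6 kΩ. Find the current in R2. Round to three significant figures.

I ≈ 0.828 µA

With just two branches, the current splits inversely with resistance.
So I = 4.77 × 6.22/35.82 = 0.8283 µA.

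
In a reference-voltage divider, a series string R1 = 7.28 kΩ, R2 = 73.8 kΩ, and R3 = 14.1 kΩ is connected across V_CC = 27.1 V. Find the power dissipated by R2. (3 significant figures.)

The common current is I = 27.1/95.18 = 0.2847 mA.
V(R2) = I·R = 21.01 V; P = V·I = 21.01 × 0.2847 = 5.983 mW.

P ≈ 5.98 mW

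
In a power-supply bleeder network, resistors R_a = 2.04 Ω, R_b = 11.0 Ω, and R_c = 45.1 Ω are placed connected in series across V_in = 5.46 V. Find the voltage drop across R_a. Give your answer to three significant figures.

ΣR = 2.04 + 11.0 + 45.1 = 58.14 Ω.
V = V_in · R/ΣR = 5.46 × 0.03509 = 0.1916 V.

V ≈ 0.192 V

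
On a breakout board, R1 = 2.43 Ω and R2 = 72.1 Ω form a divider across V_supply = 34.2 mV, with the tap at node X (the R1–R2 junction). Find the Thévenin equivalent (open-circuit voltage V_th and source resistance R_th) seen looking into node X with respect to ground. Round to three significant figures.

Open-circuit (no load on X): V_th = V_supply · R2/(R1 + R2) = 34.2 × 72.1/(2.430 + 72.1) = 33.08 mV.
With V_supply suppressed (replaced by a short), R_th = R1 ‖ R2 = (2.430 × 72.1)/(2.430 + 72.1) = 2.351 Ω.

V_th ≈ 33.1 mV, R_th ≈ 2.35 Ω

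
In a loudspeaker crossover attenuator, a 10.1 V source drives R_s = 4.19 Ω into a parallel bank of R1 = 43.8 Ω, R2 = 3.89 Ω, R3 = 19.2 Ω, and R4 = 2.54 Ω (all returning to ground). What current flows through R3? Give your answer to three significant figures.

Combine the parallel branches: R_p = (1/43.8 + 1/3.89 + 1/19.2 + 1/2.54)⁻¹ = 1.378 Ω.
V_A by voltage divider: V_A = 10.1 × 1.378/(4.19 + 1.378) = 2.500 V.
I(R3) = V_A / R3 = 2.500/19.2 = 0.1302 A.

I ≈ 0.130 A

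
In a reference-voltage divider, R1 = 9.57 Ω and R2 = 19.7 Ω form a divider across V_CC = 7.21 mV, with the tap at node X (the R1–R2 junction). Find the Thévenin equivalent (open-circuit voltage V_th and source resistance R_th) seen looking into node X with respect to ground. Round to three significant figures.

V_th ≈ 4.85 mV, R_th ≈ 6.44 Ω

V_th is the unloaded tap voltage: V_CC · R2/(R1+R2) = 7.21 × 0.6730 = 4.853 mV.
Looking into X with the source shorted: R_th = R1·R2/(R1+R2) = 9.570 × 19.7/29.27 = 6.441 Ω.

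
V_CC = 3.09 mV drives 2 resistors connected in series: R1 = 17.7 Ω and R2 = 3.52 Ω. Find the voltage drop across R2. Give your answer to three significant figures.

V ≈ 0.513 mV

Total series resistance ΣR = 17.7 + 3.52 = 21.22 Ω.
Voltage divider: V = V_CC · (3.520 / 21.22) = 3.09 × 0.1659 = 0.5126 mV.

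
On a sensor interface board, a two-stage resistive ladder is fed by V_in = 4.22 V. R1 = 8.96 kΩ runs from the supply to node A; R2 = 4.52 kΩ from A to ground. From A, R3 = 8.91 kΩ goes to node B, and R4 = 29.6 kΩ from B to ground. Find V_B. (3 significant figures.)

V_B ≈ 1.01 V

Node A sees R2 in parallel with the series input of stage 2, R3 + R4 = 38.51 kΩ.
R2 ‖ (R3+R4) = 4.045 kΩ.
V_A = 4.22 × 4.045/(8.96 + 4.045) = 1.313 V.
V_B = V_A × 0.7686 = 1.009 V.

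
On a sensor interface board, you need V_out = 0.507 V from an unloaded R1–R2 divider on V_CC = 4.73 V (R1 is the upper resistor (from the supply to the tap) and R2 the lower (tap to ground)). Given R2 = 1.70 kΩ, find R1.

R1 ≈ 14.2 kΩ

Required fraction k = V_out/V_CC = 0.1072.
Rearranging, R1 = R2·(1−k)/k = 1.70 × 8.329 = 14.16 kΩ.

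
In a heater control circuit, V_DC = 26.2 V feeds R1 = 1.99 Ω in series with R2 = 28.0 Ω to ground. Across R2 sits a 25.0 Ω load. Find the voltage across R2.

V_out ≈ 22.8 V

R2 ‖ R_L = (28.0 × 25.0)/(28.0 + 25.0) = 13.21 Ω.
Now apply the divider: V_out = 26.2 × 0.8691 = 22.77 V.
(Unloaded it would be 24.5 V; the load pulls it down.)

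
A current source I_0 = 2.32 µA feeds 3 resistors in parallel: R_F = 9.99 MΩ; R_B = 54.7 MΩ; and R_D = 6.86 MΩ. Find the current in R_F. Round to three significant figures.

Conductances: ΣG = 1/9.99 + 1/54.7 + 1/6.86 = 0.2642 (1/MΩ).
R_F takes the fraction G_k/ΣG = 0.1001/0.2642 = 0.3789, so I = 2.32 × 0.3789 = 0.8792 µA.

I ≈ 0.879 µA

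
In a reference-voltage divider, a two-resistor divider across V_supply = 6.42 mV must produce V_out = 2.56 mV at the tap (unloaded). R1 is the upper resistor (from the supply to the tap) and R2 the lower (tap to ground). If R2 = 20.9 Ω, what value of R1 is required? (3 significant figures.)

R1 ≈ 31.5 Ω

Required fraction k = V_out/V_supply = 0.3988.
Rearranging, R1 = R2·(1−k)/k = 20.9 × 1.508 = 31.51 Ω.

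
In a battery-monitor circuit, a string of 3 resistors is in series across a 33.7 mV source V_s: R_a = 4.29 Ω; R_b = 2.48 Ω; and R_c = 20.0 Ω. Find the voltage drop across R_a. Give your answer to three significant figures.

V ≈ 5.40 mV

Series total: ΣR = 4.29 + 2.48 + 20.0 = 26.77 Ω.
V = V_s · R/ΣR = 33.7 × 0.1603 = 5.401 mV.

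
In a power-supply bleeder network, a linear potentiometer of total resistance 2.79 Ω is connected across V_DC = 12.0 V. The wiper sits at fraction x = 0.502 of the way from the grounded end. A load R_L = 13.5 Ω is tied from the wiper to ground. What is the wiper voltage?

The pot divides into 1.389 Ω above the wiper and 1.401 Ω below.
(x·R_p) ‖ R_L = 1.269 Ω.
Loaded-divider output: V_out = 12.0 × 0.4773 = 5.728 V.
(Unloaded: V_out = x·V_DC = 6.02 V.)

V_out ≈ 5.73 V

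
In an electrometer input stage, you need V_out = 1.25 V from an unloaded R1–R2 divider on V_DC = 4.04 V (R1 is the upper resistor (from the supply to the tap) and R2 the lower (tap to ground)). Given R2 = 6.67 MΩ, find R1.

R1 ≈ 14.9 MΩ

Required fraction k = V_out/V_DC = 0.3094.
So R1 = R2 · (V_DC/V_out − 1) = 6.67 × (4.04/1.25 − 1) = 6.67 × 2.232 = 14.89 MΩ.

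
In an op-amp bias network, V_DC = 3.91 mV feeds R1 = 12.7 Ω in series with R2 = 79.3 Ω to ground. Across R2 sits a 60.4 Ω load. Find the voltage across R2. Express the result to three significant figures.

V_out ≈ 2.85 mV

The load sits in parallel with R2, giving an effective lower resistance R2' = R2·R_L/(R2+R_L) = 34.29 Ω.
Then V_out = V_DC · R2'/(R1 + R2') = 3.91 × 34.29/46.99 = 2.853 mV.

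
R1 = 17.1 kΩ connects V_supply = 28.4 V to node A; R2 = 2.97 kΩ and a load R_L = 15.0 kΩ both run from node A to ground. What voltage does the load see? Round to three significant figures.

V_out ≈ 3.60 V

R2 ‖ R_L = (2.97 × 15.0)/(2.97 + 15.0) = 2.479 kΩ.
Then V_out = V_supply · R2'/(R1 + R2') = 28.4 × 2.479/19.58 = 3.596 V.
(Unloaded it would be 4.20 V; the load pulls it down.)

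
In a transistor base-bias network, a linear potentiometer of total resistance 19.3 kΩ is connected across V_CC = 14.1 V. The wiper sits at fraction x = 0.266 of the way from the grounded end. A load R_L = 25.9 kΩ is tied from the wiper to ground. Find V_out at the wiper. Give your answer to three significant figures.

V_out ≈ 3.27 V

Split the track: R_lower = x·R_p = 5.134 kΩ, R_upper = (1−x)·R_p = 14.17 kΩ.
Lower segment in parallel with the load: 5.134 ‖ 25.9 = 4.285 kΩ.
Loaded-divider output: V_out = 14.1 × 0.2322 = 3.274 V.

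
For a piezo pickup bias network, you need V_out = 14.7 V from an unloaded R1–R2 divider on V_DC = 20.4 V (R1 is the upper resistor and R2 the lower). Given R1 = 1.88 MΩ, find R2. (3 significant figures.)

R2 ≈ 4.85 MΩ

V_out/V_DC = R2/(R1+R2) = 0.7206.
R2 = R1 · 0.7206/(1 − 0.7206) = 4.848 MΩ.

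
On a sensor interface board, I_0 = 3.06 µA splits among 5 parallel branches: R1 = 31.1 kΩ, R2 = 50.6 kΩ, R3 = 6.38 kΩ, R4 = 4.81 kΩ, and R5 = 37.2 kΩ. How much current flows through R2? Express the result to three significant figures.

Conductances: ΣG = 1/31.1 + 1/50.6 + 1/6.38 + 1/4.81 + 1/37.2 = 0.4434 (1/kΩ).
By the current-divider rule, I = I_0 · G_k/ΣG = 3.06 × 0.04457 = 0.1364 µA.

I ≈ 0.136 µA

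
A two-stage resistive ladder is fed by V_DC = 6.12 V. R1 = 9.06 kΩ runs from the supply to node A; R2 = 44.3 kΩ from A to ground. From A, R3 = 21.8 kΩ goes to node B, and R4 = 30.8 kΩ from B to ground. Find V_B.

The second stage (R3 + R4 = 52.60 kΩ) loads node A in parallel with R2.
Effective lower resistance at A: R2 ‖ 52.60 = 24.05 kΩ.
V_A = 6.12 × 24.05/(9.06 + 24.05) = 4.445 V.
Stage 2 is unloaded, so V_B = V_A · R4/(R3+R4) = 4.445 × 30.8/52.60 = 2.603 V.

V_B ≈ 2.60 V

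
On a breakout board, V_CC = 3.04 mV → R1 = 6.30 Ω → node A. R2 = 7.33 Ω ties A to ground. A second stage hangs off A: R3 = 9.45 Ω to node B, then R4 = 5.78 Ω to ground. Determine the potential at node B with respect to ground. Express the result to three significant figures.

Looking into the second stage from A: R3 + R4 = 15.23 Ω appears in parallel with R2.
Effective lower resistance at A: R2 ‖ 15.23 = 4.948 Ω.
V_A = 3.04 × 4.948/(6.30 + 4.948) = 1.337 mV.
V_B = V_A × 0.3795 = 0.5075 mV.

V_B ≈ 0.508 mV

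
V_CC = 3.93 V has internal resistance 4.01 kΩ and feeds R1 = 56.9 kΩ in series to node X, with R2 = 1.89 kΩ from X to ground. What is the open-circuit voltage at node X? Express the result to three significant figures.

V_th ≈ 0.118 V

R1' = 4.01 + 56.9 = 60.91 kΩ (source resistance + R1).
Open-circuit (no load on X): V_th = V_CC · R2/(R1' + R2) = 3.93 × 1.89/(60.91 + 1.89) = 0.1183 V.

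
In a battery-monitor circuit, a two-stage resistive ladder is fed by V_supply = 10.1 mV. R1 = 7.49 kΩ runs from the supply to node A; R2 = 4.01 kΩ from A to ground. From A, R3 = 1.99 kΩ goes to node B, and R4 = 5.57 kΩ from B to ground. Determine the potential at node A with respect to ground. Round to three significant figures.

V_A ≈ 2.62 mV

Looking into the second stage from A: R3 + R4 = 7.560 kΩ appears in parallel with R2.
R2 ‖ (R3+R4) = 2.620 kΩ.
V_A = 10.1 × 2.620/(7.49 + 2.620) = 2.618 mV.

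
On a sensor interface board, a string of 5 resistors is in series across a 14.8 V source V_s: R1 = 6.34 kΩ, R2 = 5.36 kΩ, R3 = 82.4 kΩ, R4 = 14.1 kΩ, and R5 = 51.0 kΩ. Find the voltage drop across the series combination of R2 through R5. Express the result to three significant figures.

V ≈ 14.2 V

ΣR = 6.34 + 5.36 + 82.4 + 14.1 + 51.0 = 159.2 kΩ.
R_{R2..R5} = 5.36 + 82.4 + 14.1 + 51.0 = 152.9 kΩ.
Voltage divider: V = V_s · (152.9 / 159.2) = 14.8 × 0.9602 = 14.21 V.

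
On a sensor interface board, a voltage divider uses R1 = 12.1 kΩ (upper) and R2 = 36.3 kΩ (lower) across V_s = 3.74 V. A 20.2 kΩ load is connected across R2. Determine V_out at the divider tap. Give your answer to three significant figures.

The load sits in parallel with R2, giving an effective lower resistance R2' = R2·R_L/(R2+R_L) = 12.98 kΩ.
Now apply the divider: V_out = 3.74 × 0.5175 = 1.935 V.
(Unloaded it would be 2.81 V; the load pulls it down.)

V_out ≈ 1.94 V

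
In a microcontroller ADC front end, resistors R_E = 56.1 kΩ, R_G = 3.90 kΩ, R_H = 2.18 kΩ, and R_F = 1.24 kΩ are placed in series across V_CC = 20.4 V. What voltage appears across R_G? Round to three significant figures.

V ≈ 1.25 V

Total series resistance ΣR = 56.1 + 3.90 + 2.18 + 1.24 = 63.42 kΩ.
Voltage divider: V = V_CC · (3.900 / 63.42) = 20.4 × 0.06149 = 1.254 V.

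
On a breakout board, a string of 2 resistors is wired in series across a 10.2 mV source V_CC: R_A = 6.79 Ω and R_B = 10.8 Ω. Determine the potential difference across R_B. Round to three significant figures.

Total series resistance ΣR = 6.79 + 10.8 = 17.59 Ω.
Voltage divider: V = V_CC · (10.80 / 17.59) = 10.2 × 0.6140 = 6.263 mV.

V ≈ 6.26 mV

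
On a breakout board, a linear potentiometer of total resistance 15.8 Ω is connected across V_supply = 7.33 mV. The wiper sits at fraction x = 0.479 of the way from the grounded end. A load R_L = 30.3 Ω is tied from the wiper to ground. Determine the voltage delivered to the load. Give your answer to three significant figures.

V_out ≈ 3.11 mV

Split the track: R_lower = x·R_p = 7.568 Ω, R_upper = (1−x)·R_p = 8.232 Ω.
Lower segment in parallel with the load: 7.568 ‖ 30.3 = 6.056 Ω.
Loaded-divider output: V_out = 7.33 × 0.4238 = 3.107 mV.
(Unloaded: V_out = x·V_supply = 3.51 mV.)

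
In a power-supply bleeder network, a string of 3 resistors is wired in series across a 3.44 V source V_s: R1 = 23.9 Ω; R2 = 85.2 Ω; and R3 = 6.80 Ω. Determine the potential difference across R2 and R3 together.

V ≈ 2.73 V

Total series resistance ΣR = 23.9 + 85.2 + 6.80 = 115.9 Ω.
R_{R2..R3} = 85.2 + 6.80 = 92.00 Ω.
By the voltage-divider rule, V = 3.44 × 92.00/115.9 = 2.731 V.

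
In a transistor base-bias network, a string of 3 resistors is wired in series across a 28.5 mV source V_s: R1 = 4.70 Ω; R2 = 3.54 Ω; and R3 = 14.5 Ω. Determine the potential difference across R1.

Total series resistance ΣR = 4.70 + 3.54 + 14.5 = 22.74 Ω.
V = V_s · R/ΣR = 28.5 × 0.2067 = 5.891 mV.

V ≈ 5.89 mV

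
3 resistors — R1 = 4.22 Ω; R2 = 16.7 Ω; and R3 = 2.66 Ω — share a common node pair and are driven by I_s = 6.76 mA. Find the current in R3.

Conductances: ΣG = 1/4.22 + 1/16.7 + 1/2.66 = 0.6728 (1/Ω).
R3 takes the fraction G_k/ΣG = 0.3759/0.6728 = 0.5588, so I = 6.76 × 0.5588 = 3.777 mA.

I ≈ 3.78 mA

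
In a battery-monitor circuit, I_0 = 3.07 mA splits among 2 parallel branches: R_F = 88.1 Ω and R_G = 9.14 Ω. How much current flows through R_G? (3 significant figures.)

Two-branch current divider: I_k = I_0 · R_other/(R_1 + R_2).
I(R_G) = 3.07 × 88.1/(88.1 + 9.14) = 3.07 × 0.9060 = 2.781 mA.

I ≈ 2.78 mA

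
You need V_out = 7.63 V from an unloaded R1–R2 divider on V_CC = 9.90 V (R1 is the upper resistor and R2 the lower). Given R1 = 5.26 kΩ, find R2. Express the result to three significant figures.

V_out/V_CC = R2/(R1+R2) = 0.7707.
R2 = R1 · 0.7707/(1 − 0.7707) = 17.68 kΩ.

R2 ≈ 17.7 kΩ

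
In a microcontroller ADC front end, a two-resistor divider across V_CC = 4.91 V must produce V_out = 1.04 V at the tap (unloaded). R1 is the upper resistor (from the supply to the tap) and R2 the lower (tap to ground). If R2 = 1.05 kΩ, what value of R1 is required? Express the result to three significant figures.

R1 ≈ 3.91 kΩ

Required fraction k = V_out/V_CC = 0.2118.
Rearranging, R1 = R2·(1−k)/k = 1.05 × 3.721 = 3.907 kΩ.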